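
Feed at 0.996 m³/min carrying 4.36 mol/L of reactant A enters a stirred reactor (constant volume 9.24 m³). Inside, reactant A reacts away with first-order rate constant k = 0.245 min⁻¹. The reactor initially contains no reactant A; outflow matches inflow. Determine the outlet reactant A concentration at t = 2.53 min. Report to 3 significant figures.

0.786 mol/L

V dC/dt = Q(C_in − C) − k V C.
This is linear with rate a = Q/V + k = 0.35279 min⁻¹.
C_ss = Q C_in/(Q + kV) = 1.3322 mol/L; C(t) = C_ss + (C₀ − C_ss) e^(−a t).
C(2.53) = 1.3322 + (-1.3322)·e^(−0.35279·2.53) = 1.3322 + (-1.3322)·0.40960 = 0.78650 mol/L.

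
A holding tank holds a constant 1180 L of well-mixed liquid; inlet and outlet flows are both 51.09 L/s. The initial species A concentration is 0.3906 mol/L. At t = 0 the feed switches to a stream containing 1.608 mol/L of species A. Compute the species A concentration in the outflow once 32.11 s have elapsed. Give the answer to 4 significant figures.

1.305 mol/L

Accumulation = in − out for the solute gives V dC/dt = Q(C_in − C).
Time constant τ = V/Q = 1180/51.09 = 23.0965 s.
This is linear first-order; C(t) = C_in + (C₀ − C_in) e^(−t/τ).
C(32.11) = 1.608 + (0.3906 − 1.608)·e^(−32.11/23.0965) = 1.608 + (-1.21740)·0.249012 = 1.30485 mol/L.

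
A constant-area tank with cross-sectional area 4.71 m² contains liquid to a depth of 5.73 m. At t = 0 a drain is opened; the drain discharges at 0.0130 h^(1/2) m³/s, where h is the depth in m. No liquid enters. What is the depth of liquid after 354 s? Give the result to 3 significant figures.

3.63 m

A dh/dt = −Q_out = −0.0130 √h.
Separate and integrate: 2(√h − √h₀) = −(0.0130/A) t.
√h = √5.73 − 0.0130·354/(2·4.71) = 2.3937 − 0.48854 = 1.9052.
h = 1.9052² = 3.6298 m.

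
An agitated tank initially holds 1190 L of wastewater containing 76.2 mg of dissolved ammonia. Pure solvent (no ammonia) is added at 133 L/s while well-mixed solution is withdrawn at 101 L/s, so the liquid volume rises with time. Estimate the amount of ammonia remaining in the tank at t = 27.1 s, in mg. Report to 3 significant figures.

Let m(t) be the amount of ammonia. Volume: V(t) = V₀ + (Q_in − Q_out) t = 1190 + 32.000 t; V(27.1) = 2057.2 L.
Species balance (pure solvent in): dm/dt = −Q_out · m/V(t).
dm/m = −Q_out dt/(V₀ + 32.000 t); integrating gives ln(m/m₀) = −(Q_out/(Q_in−Q_out)) ln(V/V₀).
m = m₀ (V₀/V)^(Q_out/(Q_in−Q_out)) = 76.2 × (1190/2057.2)^(3.1562) = 13.540 mg.

13.5 mg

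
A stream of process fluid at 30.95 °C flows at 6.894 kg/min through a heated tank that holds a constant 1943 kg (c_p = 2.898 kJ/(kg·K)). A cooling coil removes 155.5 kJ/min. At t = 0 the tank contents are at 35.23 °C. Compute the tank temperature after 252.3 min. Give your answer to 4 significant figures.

M c_p dT/dt = ṁ c_p (T_in − T) − Q̇.
Rearrange: dT/dt = (T_ss − T)/τ with τ = M/ṁ = 281.839 min and T_ss = T_in − Q̇/(ṁ c_p) = 23.1668 °C.
T approaches T_ss exponentially: T(t) = T_ss + (T₀ − T_ss) e^(−t/τ).
T(252.3) = 23.1668 + (12.0632)·e^(−252.3/281.839) = 23.1668 + (12.0632)·0.408530 = 28.0949 °C.

28.09 °C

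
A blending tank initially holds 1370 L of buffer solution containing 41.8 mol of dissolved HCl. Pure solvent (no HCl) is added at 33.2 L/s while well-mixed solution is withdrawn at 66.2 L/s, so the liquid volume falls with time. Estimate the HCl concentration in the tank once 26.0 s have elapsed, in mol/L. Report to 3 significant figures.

0.0113 mol/L

Let m(t) be the amount of HCl. Volume: V(t) = V₀ + (Q_in − Q_out) t = 1370 − 33.000 t; V(26.0) = 512.00 L.
Solute balance: dm/dt = 0 − Q_out C = −Q_out m/V(t).
Separate: dm/m = −Q_out dt/V(t) ⇒ ln(m/m₀) = −(Q_out/(Q_in−Q_out)) ln(V/V₀).
m = m₀ (V₀/V)^(Q_out/(Q_in−Q_out)) = 41.8 × (1370/512.00)^(-2.0061) = 5.8034 mol.
C = m/V = 5.8034/512.00 = 0.011335 mol/L.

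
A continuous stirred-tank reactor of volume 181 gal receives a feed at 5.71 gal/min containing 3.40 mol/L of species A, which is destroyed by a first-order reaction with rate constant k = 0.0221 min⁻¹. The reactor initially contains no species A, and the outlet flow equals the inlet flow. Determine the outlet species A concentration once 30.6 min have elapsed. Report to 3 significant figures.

1.61 mol/L

Species balance: V dC/dt = Q C_in − Q C − k V C.
dC/dt = (Q/V) C_in − (Q/V + k) C; effective rate a = Q/V + k = 0.031547 + 0.0221 = 0.053647 min⁻¹.
C_ss = Q C_in/(Q + kV) = 1.9994 mol/L; C(t) = C_ss + (C₀ − C_ss) e^(−a t).
C(30.6) = 1.9994 + (-1.9994)·e^(−0.053647·30.6) = 1.9994 + (-1.9994)·0.19367 = 1.6121 mol/L.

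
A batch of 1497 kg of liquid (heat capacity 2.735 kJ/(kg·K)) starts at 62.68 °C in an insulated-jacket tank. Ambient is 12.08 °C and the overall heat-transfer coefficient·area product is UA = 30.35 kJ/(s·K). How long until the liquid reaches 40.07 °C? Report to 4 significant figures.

M c_p dT/dt = −UA(T − T_amb).
τ = M c_p/UA = 134.903 s; T_ss = T_amb = 12.0800 °C.
T(t) = T_ss + (T₀ − T_ss)e^(−t/τ); set T = 40.07:
t = −τ ln[(T − T_ss)/(T₀ − T_ss)] = −134.903 · ln(0.553162) = 79.8764 s.

79.88 s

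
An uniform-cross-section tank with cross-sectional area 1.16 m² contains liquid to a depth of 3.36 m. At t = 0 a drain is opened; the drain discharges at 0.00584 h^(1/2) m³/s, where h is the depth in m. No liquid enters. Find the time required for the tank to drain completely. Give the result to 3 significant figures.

728 s

A dh/dt = −Q_out = −0.00584 √h.
∫ h^(−1/2) dh = −(0.00584/A) ∫ dt, giving 2√h = 2√h₀ − (0.00584/A) t.
Tank is empty when √h = 0: t_empty = 2A√h₀/0.00584.
t_empty = 2·1.16·√3.36/0.00584 = 2.3200·1.8330/0.00584 = 728.19 s.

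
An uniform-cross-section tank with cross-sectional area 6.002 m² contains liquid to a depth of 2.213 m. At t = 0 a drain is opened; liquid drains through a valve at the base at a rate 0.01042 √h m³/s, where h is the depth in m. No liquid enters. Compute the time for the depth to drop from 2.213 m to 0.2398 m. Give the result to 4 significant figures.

Accumulation of liquid (constant cross-section A): A dh/dt = −0.01042 √h.
∫ h^(−1/2) dh = −(0.01042/A) ∫ dt, giving 2√h = 2√h₀ − (0.01042/A) t.
t = 2A(√h₀ − √h)/0.01042 = 2·6.002·(√2.213 − √0.2398)/0.01042
  = 12.0040 × (1.48762 − 0.489694) / 0.01042 = 1149.62 s.

1150 s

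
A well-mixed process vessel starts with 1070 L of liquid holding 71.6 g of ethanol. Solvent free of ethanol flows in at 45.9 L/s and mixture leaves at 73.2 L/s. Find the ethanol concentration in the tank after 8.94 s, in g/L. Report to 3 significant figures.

Total volume: dV/dt = Q_in − Q_out = -27.300 L/s, so V(t) = 1070 − 27.300 t and V(8.94) = 825.94 L.
Species balance (pure solvent in): dm/dt = −Q_out · m/V(t).
dm/m = −Q_out dt/(V₀ − 27.300 t); integrating gives ln(m/m₀) = −(Q_out/(Q_in−Q_out)) ln(V/V₀).
m = m₀ (V₀/V)^(Q_out/(Q_in−Q_out)) = 71.6 × (1070/825.94)^(-2.6813) = 35.763 g.
C = m/V = 35.763/825.94 = 0.043300 g/L.

0.0433 g/L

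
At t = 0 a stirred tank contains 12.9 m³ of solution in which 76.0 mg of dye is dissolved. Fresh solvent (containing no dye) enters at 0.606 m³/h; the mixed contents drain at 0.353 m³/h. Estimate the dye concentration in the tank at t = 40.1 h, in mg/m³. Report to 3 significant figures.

Total volume: dV/dt = Q_in − Q_out = 0.25300 m³/h, so V(t) = 12.9 + 0.25300 t and V(40.1) = 23.045 m³.
No dye enters, so dm/dt = −Q_out · (m/V).
dm/m = −Q_out dt/(V₀ + 0.25300 t); integrating gives ln(m/m₀) = −(Q_out/(Q_in−Q_out)) ln(V/V₀).
m = m₀ (V₀/V)^(Q_out/(Q_in−Q_out)) = 76.0 × (12.9/23.045)^(1.3953) = 33.824 mg.
C = m/V = 33.824/23.045 = 1.4677 mg/m³.

1.47 mg/m³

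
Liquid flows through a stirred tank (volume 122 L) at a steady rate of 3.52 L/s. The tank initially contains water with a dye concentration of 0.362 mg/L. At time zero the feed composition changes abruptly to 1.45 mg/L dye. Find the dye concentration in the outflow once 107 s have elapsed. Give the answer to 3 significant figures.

1.40 mg/L

Transient balance on the dissolved component: V dC/dt = Q(C_in − C).
Rewrite as dC/dt + C/τ = C_in/τ, τ = V/Q = 34.659 s.
This is linear first-order; C(t) = C_in + (C₀ − C_in) e^(−t/τ).
C(107) = 1.45 + (0.362 − 1.45)·e^(−107/34.659) = 1.45 + (-1.0880)·0.045629 = 1.4004 mg/L.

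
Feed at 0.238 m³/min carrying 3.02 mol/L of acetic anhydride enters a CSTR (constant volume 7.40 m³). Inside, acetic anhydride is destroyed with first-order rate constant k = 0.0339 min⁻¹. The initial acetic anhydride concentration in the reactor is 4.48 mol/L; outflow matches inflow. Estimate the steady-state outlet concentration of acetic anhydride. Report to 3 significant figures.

1.47 mol/L

Accumulation = in − out − consumed: V dC/dt = Q C_in − Q C − k V C.
Steady state (dC/dt = 0): C_ss = Q C_in/(Q + kV) = C_in/(1 + kV/Q).
C_ss = 0.238·3.02/(0.238 + 0.0339·7.40) = 0.71876/0.48886 = 1.4703 mol/L.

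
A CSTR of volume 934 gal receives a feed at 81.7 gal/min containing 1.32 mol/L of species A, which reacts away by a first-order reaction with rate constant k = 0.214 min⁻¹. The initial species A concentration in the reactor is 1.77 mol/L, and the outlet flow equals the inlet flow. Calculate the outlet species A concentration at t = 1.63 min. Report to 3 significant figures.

Accumulation = in − out − consumed: V dC/dt = Q C_in − Q C − k V C.
dC/dt = (Q/V) C_in − (Q/V + k) C; effective rate a = Q/V + k = 0.087473 + 0.214 = 0.30147 min⁻¹.
C_ss = Q C_in/(Q + kV) = 0.38300 mol/L; C(t) = C_ss + (C₀ − C_ss) e^(−a t).
C(1.63) = 0.38300 + (1.3870)·e^(−0.30147·1.63) = 0.38300 + (1.3870)·0.61177 = 1.2315 mol/L.

1.23 mol/L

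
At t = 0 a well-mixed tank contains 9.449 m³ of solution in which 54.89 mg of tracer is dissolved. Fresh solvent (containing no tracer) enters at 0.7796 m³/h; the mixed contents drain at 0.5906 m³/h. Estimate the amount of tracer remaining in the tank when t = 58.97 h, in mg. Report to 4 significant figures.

4.810 mg

Total volume: dV/dt = Q_in − Q_out = 0.189000 m³/h, so V(t) = 9.449 + 0.189000 t and V(58.97) = 20.5943 m³.
Species balance (pure solvent in): dm/dt = −Q_out · m/V(t).
dm/m = −Q_out dt/(V₀ + 0.189000 t); integrating gives ln(m/m₀) = −(Q_out/(Q_in−Q_out)) ln(V/V₀).
m = m₀ (V₀/V)^(Q_out/(Q_in−Q_out)) = 54.89 × (9.449/20.5943)^(3.12487) = 4.81014 mg.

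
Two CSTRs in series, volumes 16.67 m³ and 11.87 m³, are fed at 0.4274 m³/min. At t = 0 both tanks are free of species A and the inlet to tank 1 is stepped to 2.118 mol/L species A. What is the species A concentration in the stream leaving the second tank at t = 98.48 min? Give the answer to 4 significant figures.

Each tank obeys Vᵢ dCᵢ/dt = Q(Cᵢ₋₁ − Cᵢ), so τᵢ = Vᵢ/Q.
τ₁ = 16.67/0.4274 = 39.0033 min; τ₂ = 11.87/0.4274 = 27.7726 min.
Solving the cascade with C₁(0)=C₂(0)=0 gives C₂(t) = C_in[1 − (τ₁ e^(−t/τ₁) − τ₂ e^(−t/τ₂))/(τ₁ − τ₂)].
At t = 98.48: e^(−t/τ₁) = 0.0800650, e^(−t/τ₂) = 0.0288414.
C₂ = 2.118·[1 − (39.0033·0.0800650 − 27.7726·0.0288414)/(11.2307)] = 2.118·0.793263 = 1.68013 mol/L.

1.680 mol/L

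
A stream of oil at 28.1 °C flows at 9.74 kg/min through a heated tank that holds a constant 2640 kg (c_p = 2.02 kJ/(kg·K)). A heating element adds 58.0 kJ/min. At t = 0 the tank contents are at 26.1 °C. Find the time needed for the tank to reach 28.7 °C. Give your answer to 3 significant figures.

M c_p dT/dt = ṁ c_p (T_in − T) + Q̇.
τ = M/ṁ = 271.05 min; T_ss = T_in + Q̇/(ṁ c_p) = 31.048 °C.
T(t) = T_ss + (T₀ − T_ss) e^(−t/τ). Set T = 28.7:
e^(−t/τ) = (28.7 − 31.048)/(26.1 − 31.048) = 0.47453
t = −271.05 · ln(0.47453) = 202.05 min.

202 min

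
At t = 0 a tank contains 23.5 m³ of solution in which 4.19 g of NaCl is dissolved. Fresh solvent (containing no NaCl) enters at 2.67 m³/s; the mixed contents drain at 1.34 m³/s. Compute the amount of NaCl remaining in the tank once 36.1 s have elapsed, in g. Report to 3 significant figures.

1.37 g

Let m(t) be the amount of NaCl. Volume: V(t) = V₀ + (Q_in − Q_out) t = 23.5 + 1.3300 t; V(36.1) = 71.513 m³.
Species balance (pure solvent in): dm/dt = −Q_out · m/V(t).
Separate: dm/m = −Q_out dt/V(t) ⇒ ln(m/m₀) = −(Q_out/(Q_in−Q_out)) ln(V/V₀).
m = m₀ (V₀/V)^(Q_out/(Q_in−Q_out)) = 4.19 × (23.5/71.513)^(1.0075) = 1.3654 g.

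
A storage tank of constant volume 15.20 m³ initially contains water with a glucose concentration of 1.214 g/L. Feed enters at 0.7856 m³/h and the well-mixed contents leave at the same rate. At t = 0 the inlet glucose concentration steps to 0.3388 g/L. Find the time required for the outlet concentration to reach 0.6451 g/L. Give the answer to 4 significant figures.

20.31 h

Unsteady species balance (constant V, well mixed): V dC/dt = Q(C_in − C), so τ = V/Q = 19.3483 h.
C(t) = C_in + (C₀ − C_in) e^(−t/τ). Set C = 0.6451 and solve for t:
e^(−t/τ) = (C − C_in)/(C₀ − C_in) = (0.6451 − 0.3388)/(1.214 − 0.3388) = 0.349977
t = −τ ln(…) = 19.3483 × 1.04989 = 20.3135 h.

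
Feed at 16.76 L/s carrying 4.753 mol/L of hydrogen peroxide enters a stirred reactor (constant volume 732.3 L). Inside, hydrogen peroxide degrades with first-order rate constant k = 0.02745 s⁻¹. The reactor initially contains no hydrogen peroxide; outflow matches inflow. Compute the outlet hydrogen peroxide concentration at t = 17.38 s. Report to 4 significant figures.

1.260 mol/L

Species balance: V dC/dt = Q C_in − Q C − k V C.
dC/dt = (Q/V) C_in − (Q/V + k) C; effective rate a = Q/V + k = 0.0228868 + 0.02745 = 0.0503368 s⁻¹.
C_ss = Q C_in/(Q + kV) = 2.16106 mol/L; C(t) = C_ss + (C₀ − C_ss) e^(−a t).
C(17.38) = 2.16106 + (-2.16106)·e^(−0.0503368·17.38) = 2.16106 + (-2.16106)·0.416923 = 1.26007 mol/L.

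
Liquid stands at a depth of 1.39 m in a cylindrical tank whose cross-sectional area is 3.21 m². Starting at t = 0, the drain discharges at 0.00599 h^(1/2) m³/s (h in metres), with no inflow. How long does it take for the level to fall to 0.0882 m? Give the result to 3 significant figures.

Mass balance (ρ constant): A dh/dt = −0.00599 √h.
Separate and integrate: 2(√h − √h₀) = −(0.00599/A) t.
t = 2A(√h₀ − √h)/0.00599 = 2·3.21·(√1.39 − √0.0882)/0.00599
  = 6.4200 × (1.1790 − 0.29698) / 0.00599 = 945.31 s.

945 s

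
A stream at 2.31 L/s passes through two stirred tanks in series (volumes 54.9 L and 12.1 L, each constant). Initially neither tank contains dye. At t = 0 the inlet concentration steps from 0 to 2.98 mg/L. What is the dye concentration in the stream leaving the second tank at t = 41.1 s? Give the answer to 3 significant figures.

2.30 mg/L

Time constants: τᵢ = Vᵢ/Q for each well-mixed tank.
τ₁ = 54.9/2.31 = 23.766 s; τ₂ = 12.1/2.31 = 5.2381 s.
Tank 1: C₁ = C_in(1 − e^(−t/τ₁)). Tank 2 (τ₁ ≠ τ₂): C₂ = C_in[1 − (τ₁ e^(−t/τ₁) − τ₂ e^(−t/τ₂))/(τ₁ − τ₂)].
At t = 41.1: e^(−t/τ₁) = 0.17740, e^(−t/τ₂) = 0.00039117.
C₂ = 2.98·[1 − (23.766·0.17740 − 5.2381·0.00039117)/(18.528)] = 2.98·0.77256 = 2.3022 mg/L.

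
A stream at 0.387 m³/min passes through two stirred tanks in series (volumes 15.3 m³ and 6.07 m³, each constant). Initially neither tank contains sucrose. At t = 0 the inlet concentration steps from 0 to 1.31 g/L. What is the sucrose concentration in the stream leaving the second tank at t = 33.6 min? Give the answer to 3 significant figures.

Species balance on tank i: dCᵢ/dt = (Cᵢ₋₁ − Cᵢ)/τᵢ with τᵢ = Vᵢ/Q.
τ₁ = 15.3/0.387 = 39.535 min; τ₂ = 6.07/0.387 = 15.685 min.
Tank 1: C₁ = C_in(1 − e^(−t/τ₁)). Tank 2 (τ₁ ≠ τ₂): C₂ = C_in[1 − (τ₁ e^(−t/τ₁) − τ₂ e^(−t/τ₂))/(τ₁ − τ₂)].
At t = 33.6: e^(−t/τ₁) = 0.42747, e^(−t/τ₂) = 0.11740.
C₂ = 1.31·[1 − (39.535·0.42747 − 15.685·0.11740)/(23.850)] = 1.31·0.36862 = 0.48289 g/L.

0.483 g/L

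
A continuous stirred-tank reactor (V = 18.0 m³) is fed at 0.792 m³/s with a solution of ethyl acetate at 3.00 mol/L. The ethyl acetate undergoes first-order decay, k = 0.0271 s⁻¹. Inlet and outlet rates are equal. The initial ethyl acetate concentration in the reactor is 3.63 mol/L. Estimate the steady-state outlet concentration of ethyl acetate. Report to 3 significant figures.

1.86 mol/L

Species balance: V dC/dt = Q C_in − Q C − k V C.
Steady state (dC/dt = 0): C_ss = Q C_in/(Q + kV) = C_in/(1 + kV/Q).
C_ss = 0.792·3.00/(0.792 + 0.0271·18.0) = 2.3760/1.2798 = 1.8565 mol/L.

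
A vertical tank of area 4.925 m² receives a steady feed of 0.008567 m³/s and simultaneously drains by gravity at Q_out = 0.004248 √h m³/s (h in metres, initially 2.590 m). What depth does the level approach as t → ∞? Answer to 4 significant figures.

Accumulation of liquid (constant cross-section A): A dh/dt = Q_in − 0.004248 √h. At steady state dh/dt = 0:
Q_in = 0.004248 √h_ss ⇒ √h_ss = 0.008567/0.004248 = 2.01671.
h_ss = 2.01671² = 4.06713 m. (Since h₀ = 2.590 m < h_ss, the level will rise toward this value.)

4.067 m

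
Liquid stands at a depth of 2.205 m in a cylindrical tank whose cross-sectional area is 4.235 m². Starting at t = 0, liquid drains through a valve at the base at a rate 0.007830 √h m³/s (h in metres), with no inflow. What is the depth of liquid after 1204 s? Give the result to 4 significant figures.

With no inflow, A dh/dt = −0.007830 √h.
This is separable: 2 d(√h)/dt = −0.007830/A, so √h = √h₀ − (0.007830/(2A)) t.
√h = √2.205 − 0.007830·1204/(2·4.235) = 1.48492 − 1.11302 = 0.371899.
h = 0.371899² = 0.138309 m.

0.1383 m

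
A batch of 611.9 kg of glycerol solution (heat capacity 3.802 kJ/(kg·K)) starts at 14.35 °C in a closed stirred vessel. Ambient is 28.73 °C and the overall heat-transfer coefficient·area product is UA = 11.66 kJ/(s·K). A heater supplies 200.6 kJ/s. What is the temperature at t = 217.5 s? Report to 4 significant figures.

35.32 °C

M c_p dT/dt = −UA(T − T_amb) + Q̇.
dT/dt = (T_ss − T)/τ with T_ss = T_amb + Q̇/UA = 28.73 + 200.6/11.66 = 45.9341 °C, τ = M c_p/UA = 611.9·3.802/11.66 = 199.523 s.
This is linear first-order; T(t) = T_ss + (T₀ − T_ss) e^(−t/τ).
T(217.5) = 45.9341 + (-31.5841)·0.336184 = 35.3160 °C.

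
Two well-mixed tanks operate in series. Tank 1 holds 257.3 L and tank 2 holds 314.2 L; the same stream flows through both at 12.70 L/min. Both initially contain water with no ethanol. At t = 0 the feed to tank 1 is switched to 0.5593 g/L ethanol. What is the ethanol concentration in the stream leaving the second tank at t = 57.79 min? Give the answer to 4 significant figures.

Species balance on tank i: dCᵢ/dt = (Cᵢ₋₁ − Cᵢ)/τᵢ with τᵢ = Vᵢ/Q.
τ₁ = 257.3/12.70 = 20.2598 min; τ₂ = 314.2/12.70 = 24.7402 min.
Tank 1: C₁ = C_in(1 − e^(−t/τ₁)). Tank 2 (τ₁ ≠ τ₂): C₂ = C_in[1 − (τ₁ e^(−t/τ₁) − τ₂ e^(−t/τ₂))/(τ₁ − τ₂)].
At t = 57.79: e^(−t/τ₁) = 0.0577033, e^(−t/τ₂) = 0.0967255.
C₂ = 0.5593·[1 − (20.2598·0.0577033 − 24.7402·0.0967255)/(-4.48031)] = 0.5593·0.726818 = 0.406509 g/L.

0.4065 g/L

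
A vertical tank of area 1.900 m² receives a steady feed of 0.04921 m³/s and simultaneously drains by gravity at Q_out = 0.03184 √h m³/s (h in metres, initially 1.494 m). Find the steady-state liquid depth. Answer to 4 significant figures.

Accumulation of liquid (constant cross-section A): A dh/dt = Q_in − 0.03184 √h. At steady state dh/dt = 0:
Q_in = 0.03184 √h_ss ⇒ √h_ss = 0.04921/0.03184 = 1.54554.
h_ss = 1.54554² = 2.38869 m. (Since h₀ = 1.494 m < h_ss, the level will rise toward this value.)

2.389 m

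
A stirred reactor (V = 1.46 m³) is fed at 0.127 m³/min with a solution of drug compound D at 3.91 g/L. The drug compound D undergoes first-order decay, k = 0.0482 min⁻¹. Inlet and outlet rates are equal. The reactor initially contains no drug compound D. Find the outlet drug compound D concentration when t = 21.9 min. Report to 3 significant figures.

Species balance: V dC/dt = Q C_in − Q C − k V C.
This is linear with rate a = Q/V + k = 0.13519 min⁻¹.
C_ss = Q C_in/(Q + kV) = 2.5159 g/L; C(t) = C_ss + (C₀ − C_ss) e^(−a t).
C(21.9) = 2.5159 + (-2.5159)·e^(−0.13519·21.9) = 2.5159 + (-2.5159)·0.051789 = 2.3856 g/L.

2.39 g/L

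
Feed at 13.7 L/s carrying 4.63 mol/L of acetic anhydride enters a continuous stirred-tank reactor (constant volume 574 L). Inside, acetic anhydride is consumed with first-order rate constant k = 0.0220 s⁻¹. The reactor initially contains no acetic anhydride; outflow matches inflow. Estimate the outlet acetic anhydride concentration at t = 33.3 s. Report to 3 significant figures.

1.89 mol/L

V dC/dt = Q(C_in − C) − k V C.
This is linear with rate a = Q/V + k = 0.045868 s⁻¹.
C_ss = Q C_in/(Q + kV) = 2.4093 mol/L; C(t) = C_ss + (C₀ − C_ss) e^(−a t).
C(33.3) = 2.4093 + (-2.4093)·e^(−0.045868·33.3) = 2.4093 + (-2.4093)·0.21710 = 1.8862 mol/L.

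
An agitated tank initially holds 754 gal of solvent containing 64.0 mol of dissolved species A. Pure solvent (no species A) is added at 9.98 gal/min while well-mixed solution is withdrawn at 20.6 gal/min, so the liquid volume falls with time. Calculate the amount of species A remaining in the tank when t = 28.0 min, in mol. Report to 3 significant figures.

Let m(t) be the amount of species A. Volume: V(t) = V₀ + (Q_in − Q_out) t = 754 − 10.620 t; V(28.0) = 456.64 gal.
Species balance (pure solvent in): dm/dt = −Q_out · m/V(t).
Separate: dm/m = −Q_out dt/V(t) ⇒ ln(m/m₀) = −(Q_out/(Q_in−Q_out)) ln(V/V₀).
m = m₀ (V₀/V)^(Q_out/(Q_in−Q_out)) = 64.0 × (754/456.64)^(-1.9397) = 24.194 mol.

24.2 mol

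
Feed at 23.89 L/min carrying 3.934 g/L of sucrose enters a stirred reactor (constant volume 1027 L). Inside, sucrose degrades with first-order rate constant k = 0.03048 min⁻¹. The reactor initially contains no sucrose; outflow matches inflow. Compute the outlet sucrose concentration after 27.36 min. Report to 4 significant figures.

Species balance: V dC/dt = Q C_in − Q C − k V C.
This is linear with rate a = Q/V + k = 0.0537419 min⁻¹.
C_ss = Q C_in/(Q + kV) = 1.70281 g/L; C(t) = C_ss + (C₀ − C_ss) e^(−a t).
C(27.36) = 1.70281 + (-1.70281)·e^(−0.0537419·27.36) = 1.70281 + (-1.70281)·0.229838 = 1.31144 g/L.

1.311 g/L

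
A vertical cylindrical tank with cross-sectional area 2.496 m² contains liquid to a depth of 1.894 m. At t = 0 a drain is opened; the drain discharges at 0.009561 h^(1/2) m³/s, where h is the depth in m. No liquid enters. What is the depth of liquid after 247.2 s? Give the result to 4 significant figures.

With no inflow, A dh/dt = −0.009561 √h.
Separate and integrate: 2(√h − √h₀) = −(0.009561/A) t.
√h = √1.894 − 0.009561·247.2/(2·2.496) = 1.37623 − 0.473453 = 0.902773.
h = 0.902773² = 0.815000 m.

0.8150 m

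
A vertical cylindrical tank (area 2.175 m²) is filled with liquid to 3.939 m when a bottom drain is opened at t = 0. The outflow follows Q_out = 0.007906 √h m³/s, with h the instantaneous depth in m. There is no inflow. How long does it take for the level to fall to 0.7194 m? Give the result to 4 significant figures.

625.3 s

Volume balance on the tank: A dh/dt = −0.007906 √h.
∫ h^(−1/2) dh = −(0.007906/A) ∫ dt, giving 2√h = 2√h₀ − (0.007906/A) t.
t = 2A(√h₀ − √h)/0.007906 = 2·2.175·(√3.939 − √0.7194)/0.007906
  = 4.35000 × (1.98469 − 0.848175) / 0.007906 = 625.329 s.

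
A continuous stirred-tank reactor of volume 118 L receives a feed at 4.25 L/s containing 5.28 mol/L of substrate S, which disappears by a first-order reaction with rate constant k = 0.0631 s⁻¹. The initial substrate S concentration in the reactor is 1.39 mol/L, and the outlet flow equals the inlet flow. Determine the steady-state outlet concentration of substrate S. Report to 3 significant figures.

1.92 mol/L

Accumulation = in − out − consumed: V dC/dt = Q C_in − Q C − k V C.
At steady state: 0 = Q C_in − (Q + kV) C_ss, so C_ss = Q C_in/(Q + kV).
C_ss = 4.25·5.28/(4.25 + 0.0631·118) = 22.440/11.696 = 1.9186 mol/L.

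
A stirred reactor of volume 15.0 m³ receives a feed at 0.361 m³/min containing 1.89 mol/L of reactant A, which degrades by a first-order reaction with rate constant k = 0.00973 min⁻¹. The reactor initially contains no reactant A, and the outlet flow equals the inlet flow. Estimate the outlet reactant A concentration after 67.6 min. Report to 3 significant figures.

1.21 mol/L

Species balance: V dC/dt = Q C_in − Q C − k V C.
This is linear with rate a = Q/V + k = 0.033797 min⁻¹.
C_ss = Q C_in/(Q + kV) = 1.3459 mol/L; C(t) = C_ss + (C₀ − C_ss) e^(−a t).
C(67.6) = 1.3459 + (-1.3459)·e^(−0.033797·67.6) = 1.3459 + (-1.3459)·0.10181 = 1.2089 mol/L.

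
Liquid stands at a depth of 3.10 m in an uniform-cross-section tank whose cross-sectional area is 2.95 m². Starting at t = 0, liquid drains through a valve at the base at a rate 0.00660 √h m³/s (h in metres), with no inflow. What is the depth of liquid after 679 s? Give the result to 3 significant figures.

A dh/dt = −Q_out = −0.00660 √h.
∫ h^(−1/2) dh = −(0.00660/A) ∫ dt, giving 2√h = 2√h₀ − (0.00660/A) t.
√h = √3.10 − 0.00660·679/(2·2.95) = 1.7607 − 0.75956 = 1.0011.
h = 1.0011² = 1.0022 m.

1.00 m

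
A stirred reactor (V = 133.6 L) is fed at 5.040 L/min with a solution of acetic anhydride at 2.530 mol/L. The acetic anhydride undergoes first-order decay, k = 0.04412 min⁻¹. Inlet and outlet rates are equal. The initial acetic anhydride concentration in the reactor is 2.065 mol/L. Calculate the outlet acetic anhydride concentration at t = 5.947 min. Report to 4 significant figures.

1.719 mol/L

Species balance: V dC/dt = Q C_in − Q C − k V C.
This is linear with rate a = Q/V + k = 0.0818446 min⁻¹.
C_ss = Q C_in/(Q + kV) = 1.16615 mol/L; C(t) = C_ss + (C₀ − C_ss) e^(−a t).
C(5.947) = 1.16615 + (0.898849)·e^(−0.0818446·5.947) = 1.16615 + (0.898849)·0.614633 = 1.71861 mol/L.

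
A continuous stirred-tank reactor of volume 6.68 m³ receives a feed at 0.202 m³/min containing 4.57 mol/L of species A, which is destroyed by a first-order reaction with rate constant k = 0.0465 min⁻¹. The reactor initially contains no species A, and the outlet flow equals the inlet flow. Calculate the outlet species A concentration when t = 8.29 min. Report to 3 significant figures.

V dC/dt = Q(C_in − C) − k V C.
This is linear with rate a = Q/V + k = 0.076740 min⁻¹.
C_ss = Q C_in/(Q + kV) = 1.8008 mol/L; C(t) = C_ss + (C₀ − C_ss) e^(−a t).
C(8.29) = 1.8008 + (-1.8008)·e^(−0.076740·8.29) = 1.8008 + (-1.8008)·0.52932 = 0.84762 mol/L.

0.848 mol/L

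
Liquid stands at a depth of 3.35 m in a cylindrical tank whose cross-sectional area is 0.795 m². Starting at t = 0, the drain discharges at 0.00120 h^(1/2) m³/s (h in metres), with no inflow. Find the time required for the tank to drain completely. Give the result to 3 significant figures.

A dh/dt = −Q_out = −0.00120 √h.
Separate and integrate: 2(√h − √h₀) = −(0.00120/A) t.
Set h = 0: 2√h₀ = (0.00120/A) t_empty ⇒ t_empty = 2A√h₀/0.00120.
t_empty = 2·0.795·√3.35/0.00120 = 1.5900·1.8303/0.00120 = 2425.1 s.

2430 s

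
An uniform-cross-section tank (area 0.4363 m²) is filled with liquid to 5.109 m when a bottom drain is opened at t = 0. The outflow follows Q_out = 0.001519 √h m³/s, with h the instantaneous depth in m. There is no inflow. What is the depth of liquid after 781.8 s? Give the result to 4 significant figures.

A dh/dt = −Q_out = −0.001519 √h.
Separate and integrate: 2(√h − √h₀) = −(0.001519/A) t.
√h = √5.109 − 0.001519·781.8/(2·0.4363) = 2.26031 − 1.36094 = 0.899372.
h = 0.899372² = 0.808870 m.

0.8089 m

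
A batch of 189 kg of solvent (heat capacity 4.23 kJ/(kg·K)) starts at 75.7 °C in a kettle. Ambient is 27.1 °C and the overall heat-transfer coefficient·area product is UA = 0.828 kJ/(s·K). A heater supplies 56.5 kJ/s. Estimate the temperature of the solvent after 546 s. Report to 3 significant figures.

84.2 °C

Unsteady energy balance on the tank contents: M c_p dT/dt = −UA(T − T_amb) + Q̇.
dT/dt = (T_ss − T)/τ with T_ss = T_amb + Q̇/UA = 27.1 + 56.5/0.828 = 95.337 °C, τ = M c_p/UA = 189·4.23/0.828 = 965.54 s.
T approaches T_ss exponentially: T(t) = T_ss + (T₀ − T_ss) e^(−t/τ).
T(546) = 95.337 + (-19.637)·0.56808 = 84.181 °C.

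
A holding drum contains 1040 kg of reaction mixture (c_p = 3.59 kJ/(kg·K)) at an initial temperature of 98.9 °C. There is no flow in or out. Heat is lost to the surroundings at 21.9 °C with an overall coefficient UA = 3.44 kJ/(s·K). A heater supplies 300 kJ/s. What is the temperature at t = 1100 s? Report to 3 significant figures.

105 °C

M c_p dT/dt = −UA(T − T_amb) + Q̇.
dT/dt = (T_ss − T)/τ with T_ss = T_amb + Q̇/UA = 21.9 + 300/3.44 = 109.11 °C, τ = M c_p/UA = 1040·3.59/3.44 = 1085.3 s.
Integrating: T(t) = T_ss + (T₀ − T_ss) e^(−t/τ).
T(1100) = 109.11 + (-10.209)·0.36295 = 105.40 °C.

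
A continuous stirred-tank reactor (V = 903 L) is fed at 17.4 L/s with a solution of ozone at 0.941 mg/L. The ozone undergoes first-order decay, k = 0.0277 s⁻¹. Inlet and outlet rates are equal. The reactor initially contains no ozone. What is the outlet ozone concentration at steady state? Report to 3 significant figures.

0.386 mg/L

Accumulation = in − out − consumed: V dC/dt = Q C_in − Q C − k V C.
At steady state: 0 = Q C_in − (Q + kV) C_ss, so C_ss = Q C_in/(Q + kV).
C_ss = 17.4·0.941/(17.4 + 0.0277·903) = 16.373/42.413 = 0.38605 mg/L.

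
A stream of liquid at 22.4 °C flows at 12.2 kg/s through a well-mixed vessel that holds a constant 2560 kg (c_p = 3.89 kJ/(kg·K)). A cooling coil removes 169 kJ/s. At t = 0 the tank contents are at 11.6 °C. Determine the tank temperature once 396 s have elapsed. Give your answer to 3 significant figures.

17.7 °C

M c_p dT/dt = ṁ c_p (T_in − T) − Q̇.
τ = M/ṁ = 209.84 s; T_ss = T_in − Q̇/(ṁ c_p) = 22.4 − 169/(12.2·3.89) = 18.839 °C.
Integrating: T(t) = T_ss + (T₀ − T_ss) e^(−t/τ).
T(396) = 18.839 + (-7.2390)·e^(−396/209.84) = 18.839 + (-7.2390)·0.15150 = 17.742 °C.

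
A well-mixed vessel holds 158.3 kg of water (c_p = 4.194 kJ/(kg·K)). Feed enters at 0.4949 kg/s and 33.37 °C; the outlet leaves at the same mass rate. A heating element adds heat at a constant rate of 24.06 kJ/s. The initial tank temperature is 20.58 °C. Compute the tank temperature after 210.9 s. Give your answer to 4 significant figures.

M c_p dT/dt = ṁ c_p (T_in − T) + Q̇.
τ = M/ṁ = 319.863 s; T_ss = T_in + Q̇/(ṁ c_p) = 33.37 + 24.06/(0.4949·4.194) = 44.9618 °C.
This is linear first-order; T(t) = T_ss + (T₀ − T_ss) e^(−t/τ).
T(210.9) = 44.9618 + (-24.3818)·e^(−210.9/319.863) = 44.9618 + (-24.3818)·0.517190 = 32.3518 °C.

32.35 °C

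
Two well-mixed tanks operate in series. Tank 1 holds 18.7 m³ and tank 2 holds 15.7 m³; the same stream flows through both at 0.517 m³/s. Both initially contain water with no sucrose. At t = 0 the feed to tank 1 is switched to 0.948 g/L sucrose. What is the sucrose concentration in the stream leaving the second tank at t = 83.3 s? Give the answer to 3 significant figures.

Species balance on tank i: dCᵢ/dt = (Cᵢ₋₁ − Cᵢ)/τᵢ with τᵢ = Vᵢ/Q.
τ₁ = 18.7/0.517 = 36.170 s; τ₂ = 15.7/0.517 = 30.368 s.
Tank 1: C₁ = C_in(1 − e^(−t/τ₁)). Tank 2 (τ₁ ≠ τ₂): C₂ = C_in[1 − (τ₁ e^(−t/τ₁) − τ₂ e^(−t/τ₂))/(τ₁ − τ₂)].
At t = 83.3: e^(−t/τ₁) = 0.099959, e^(−t/τ₂) = 0.064373.
C₂ = 0.948·[1 − (36.170·0.099959 − 30.368·0.064373)/(5.8027)] = 0.948·0.71381 = 0.67669 g/L.

0.677 g/L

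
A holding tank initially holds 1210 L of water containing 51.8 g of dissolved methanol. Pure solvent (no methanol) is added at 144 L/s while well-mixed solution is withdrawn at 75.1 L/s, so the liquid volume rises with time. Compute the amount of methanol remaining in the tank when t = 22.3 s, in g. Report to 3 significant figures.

Let m(t) be the amount of methanol. Volume: V(t) = V₀ + (Q_in − Q_out) t = 1210 + 68.900 t; V(22.3) = 2746.5 L.
Solute balance: dm/dt = 0 − Q_out C = −Q_out m/V(t).
dm/m = −Q_out dt/(V₀ + 68.900 t); integrating gives ln(m/m₀) = −(Q_out/(Q_in−Q_out)) ln(V/V₀).
m = m₀ (V₀/V)^(Q_out/(Q_in−Q_out)) = 51.8 × (1210/2746.5)^(1.0900) = 21.199 g.

21.2 g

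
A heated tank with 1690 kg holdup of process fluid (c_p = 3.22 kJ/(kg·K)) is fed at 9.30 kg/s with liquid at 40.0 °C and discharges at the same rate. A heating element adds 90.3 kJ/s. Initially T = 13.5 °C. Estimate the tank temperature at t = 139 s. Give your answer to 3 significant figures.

M c_p dT/dt = ṁ c_p (T_in − T) + Q̇.
Rearrange: dT/dt = (T_ss − T)/τ with τ = M/ṁ = 181.72 s and T_ss = T_in + Q̇/(ṁ c_p) = 43.015 °C.
T approaches T_ss exponentially: T(t) = T_ss + (T₀ − T_ss) e^(−t/τ).
T(139) = 43.015 + (-29.515)·e^(−139/181.72) = 43.015 + (-29.515)·0.46538 = 29.280 °C.

29.3 °C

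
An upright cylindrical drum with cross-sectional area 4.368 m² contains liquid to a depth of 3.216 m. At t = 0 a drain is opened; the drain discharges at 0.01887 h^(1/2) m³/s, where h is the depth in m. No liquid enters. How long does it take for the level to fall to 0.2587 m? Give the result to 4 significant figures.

With no inflow, A dh/dt = −0.01887 √h.
∫ h^(−1/2) dh = −(0.01887/A) ∫ dt, giving 2√h = 2√h₀ − (0.01887/A) t.
t = 2A(√h₀ − √h)/0.01887 = 2·4.368·(√3.216 − √0.2587)/0.01887
  = 8.73600 × (1.79332 − 0.508626) / 0.01887 = 594.759 s.

594.8 s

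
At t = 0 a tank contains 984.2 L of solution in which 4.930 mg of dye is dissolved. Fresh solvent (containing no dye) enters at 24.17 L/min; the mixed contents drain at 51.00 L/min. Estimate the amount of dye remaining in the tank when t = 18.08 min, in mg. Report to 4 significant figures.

Let m(t) be the amount of dye. Volume: V(t) = V₀ + (Q_in − Q_out) t = 984.2 − 26.8300 t; V(18.08) = 499.114 L.
Solute balance: dm/dt = 0 − Q_out C = −Q_out m/V(t).
dm/m = −Q_out dt/(V₀ − 26.8300 t); integrating gives ln(m/m₀) = −(Q_out/(Q_in−Q_out)) ln(V/V₀).
m = m₀ (V₀/V)^(Q_out/(Q_in−Q_out)) = 4.930 × (984.2/499.114)^(-1.90086) = 1.35617 mg.

1.356 mg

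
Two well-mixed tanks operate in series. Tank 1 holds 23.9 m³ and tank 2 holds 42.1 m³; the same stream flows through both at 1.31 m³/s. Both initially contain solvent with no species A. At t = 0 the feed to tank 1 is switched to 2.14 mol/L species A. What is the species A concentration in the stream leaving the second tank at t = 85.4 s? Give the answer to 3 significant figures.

Species balance on tank i: dCᵢ/dt = (Cᵢ₋₁ − Cᵢ)/τᵢ with τᵢ = Vᵢ/Q.
τ₁ = 23.9/1.31 = 18.244 s; τ₂ = 42.1/1.31 = 32.137 s.
Tank 1: C₁ = C_in(1 − e^(−t/τ₁)). Tank 2 (τ₁ ≠ τ₂): C₂ = C_in[1 − (τ₁ e^(−t/τ₁) − τ₂ e^(−t/τ₂))/(τ₁ − τ₂)].
At t = 85.4: e^(−t/τ₁) = 0.0092705, e^(−t/τ₂) = 0.070135.
C₂ = 2.14·[1 − (18.244·0.0092705 − 32.137·0.070135)/(-13.893)] = 2.14·0.84994 = 1.8189 mol/L.

1.82 mol/L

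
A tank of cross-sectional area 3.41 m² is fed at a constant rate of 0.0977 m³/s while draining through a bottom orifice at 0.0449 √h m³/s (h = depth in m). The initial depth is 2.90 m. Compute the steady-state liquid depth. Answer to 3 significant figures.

Accumulation of liquid (constant cross-section A): A dh/dt = Q_in − 0.0449 √h. At steady state dh/dt = 0:
Q_in = 0.0449 √h_ss ⇒ √h_ss = 0.0977/0.0449 = 2.1759.
h_ss = 2.1759² = 4.7347 m. (Since h₀ = 2.90 m < h_ss, the level will rise toward this value.)

4.73 m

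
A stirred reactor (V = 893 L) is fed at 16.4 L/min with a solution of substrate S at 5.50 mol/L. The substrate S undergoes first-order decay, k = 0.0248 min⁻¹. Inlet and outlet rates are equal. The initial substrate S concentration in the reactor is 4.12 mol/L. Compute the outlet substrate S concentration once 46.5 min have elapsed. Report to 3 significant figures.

2.58 mol/L

Accumulation = in − out − consumed: V dC/dt = Q C_in − Q C − k V C.
dC/dt = (Q/V) C_in − (Q/V + k) C; effective rate a = Q/V + k = 0.018365 + 0.0248 = 0.043165 min⁻¹.
C_ss = Q C_in/(Q + kV) = 2.3400 mol/L; C(t) = C_ss + (C₀ − C_ss) e^(−a t).
C(46.5) = 2.3400 + (1.7800)·e^(−0.043165·46.5) = 2.3400 + (1.7800)·0.13437 = 2.5792 mol/L.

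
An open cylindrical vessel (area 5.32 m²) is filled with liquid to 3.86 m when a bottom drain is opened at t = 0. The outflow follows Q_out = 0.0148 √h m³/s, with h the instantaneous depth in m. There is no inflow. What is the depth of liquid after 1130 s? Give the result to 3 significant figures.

0.154 m

With no inflow, A dh/dt = −0.0148 √h.
This is separable: 2 d(√h)/dt = −0.0148/A, so √h = √h₀ − (0.0148/(2A)) t.
√h = √3.86 − 0.0148·1130/(2·5.32) = 1.9647 − 1.5718 = 0.39288.
h = 0.39288² = 0.15436 m.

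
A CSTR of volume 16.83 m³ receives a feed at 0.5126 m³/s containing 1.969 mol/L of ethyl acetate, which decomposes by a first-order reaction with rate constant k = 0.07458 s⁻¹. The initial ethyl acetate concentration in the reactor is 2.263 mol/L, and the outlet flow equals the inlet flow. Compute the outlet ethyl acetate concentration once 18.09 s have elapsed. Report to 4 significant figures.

0.8240 mol/L

Accumulation = in − out − consumed: V dC/dt = Q C_in − Q C − k V C.
This is linear with rate a = Q/V + k = 0.105038 s⁻¹.
C_ss = Q C_in/(Q + kV) = 0.570947 mol/L; C(t) = C_ss + (C₀ − C_ss) e^(−a t).
C(18.09) = 0.570947 + (1.69205)·e^(−0.105038·18.09) = 0.570947 + (1.69205)·0.149549 = 0.823992 mol/L.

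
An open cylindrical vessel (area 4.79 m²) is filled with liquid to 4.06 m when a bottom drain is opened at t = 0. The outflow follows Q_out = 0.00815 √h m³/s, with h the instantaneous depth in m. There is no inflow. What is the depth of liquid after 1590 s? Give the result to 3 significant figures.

0.439 m

Accumulation of liquid (constant cross-section A): A dh/dt = −0.00815 √h.
Separate and integrate: 2(√h − √h₀) = −(0.00815/A) t.
√h = √4.06 − 0.00815·1590/(2·4.79) = 2.0149 − 1.3527 = 0.66228.
h = 0.66228² = 0.43862 m.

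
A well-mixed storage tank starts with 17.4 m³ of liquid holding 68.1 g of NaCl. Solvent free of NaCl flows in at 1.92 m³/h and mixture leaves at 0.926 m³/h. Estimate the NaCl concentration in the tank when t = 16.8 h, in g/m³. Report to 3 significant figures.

1.07 g/m³

Let m(t) be the amount of NaCl. Volume: V(t) = V₀ + (Q_in − Q_out) t = 17.4 + 0.99400 t; V(16.8) = 34.099 m³.
Species balance (pure solvent in): dm/dt = −Q_out · m/V(t).
dm/m = −Q_out dt/(V₀ + 0.99400 t); integrating gives ln(m/m₀) = −(Q_out/(Q_in−Q_out)) ln(V/V₀).
m = m₀ (V₀/V)^(Q_out/(Q_in−Q_out)) = 68.1 × (17.4/34.099)^(0.93159) = 36.387 g.
C = m/V = 36.387/34.099 = 1.0671 g/m³.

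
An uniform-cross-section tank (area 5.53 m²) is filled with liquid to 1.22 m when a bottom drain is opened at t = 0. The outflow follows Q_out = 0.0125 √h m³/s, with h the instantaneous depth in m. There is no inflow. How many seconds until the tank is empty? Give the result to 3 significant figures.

977 s

With no inflow, A dh/dt = −0.0125 √h.
This is separable: 2 d(√h)/dt = −0.0125/A, so √h = √h₀ − (0.0125/(2A)) t.
Set h = 0: 2√h₀ = (0.0125/A) t_empty ⇒ t_empty = 2A√h₀/0.0125.
t_empty = 2·5.53·√1.22/0.0125 = 11.060·1.1045/0.0125 = 977.29 s.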